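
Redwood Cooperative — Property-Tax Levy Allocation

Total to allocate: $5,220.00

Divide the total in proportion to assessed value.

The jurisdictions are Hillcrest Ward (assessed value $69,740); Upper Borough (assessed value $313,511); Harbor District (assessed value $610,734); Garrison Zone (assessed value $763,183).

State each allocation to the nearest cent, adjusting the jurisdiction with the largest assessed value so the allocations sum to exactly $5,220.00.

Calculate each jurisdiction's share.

Combined assessed value = 69,740 + 313,511 + 610,734 + 763,183 = 1,757,168.
Proportional shares: Hillcrest Ward 207.1759; Upper Borough 931.3437; Harbor District 1,814.3009; Garrison Zone 2,267.1795.
After rounding (cent): Hillcrest Ward $207.18; Upper Borough $931.34; Harbor District $1,814.30; Garrison Zone $2,267.18. Sum = $5,220.00.
Sum already equals the total — no adjustment.

Hillcrest Ward: $207.18; Upper Borough: $931.34; Harbor District: $1,814.30; Garrison Zone: $2,267.18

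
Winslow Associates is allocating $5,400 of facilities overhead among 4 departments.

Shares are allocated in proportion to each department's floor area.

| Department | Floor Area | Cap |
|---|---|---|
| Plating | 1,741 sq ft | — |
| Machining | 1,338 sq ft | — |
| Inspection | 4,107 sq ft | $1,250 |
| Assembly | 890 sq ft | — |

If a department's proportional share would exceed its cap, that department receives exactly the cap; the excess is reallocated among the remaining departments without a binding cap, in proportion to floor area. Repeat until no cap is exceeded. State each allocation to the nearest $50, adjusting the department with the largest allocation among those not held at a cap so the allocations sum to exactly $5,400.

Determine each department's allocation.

Floor area total: 8,076.
Proportional shares (ignoring caps): Plating 1,164.12; Machining 894.65; Inspection 2,746.14; Assembly 595.10.
Capped: Inspection ($1,250); residual $4,150 reallocated over remaining floor area 3,969.
Remaining shares: Plating 1,820.40 → $1,800; Machining 1,399.02 → $1,400; Assembly 930.59 → $950.

Plating: $1,800 · Machining: $1,400 · Inspection: $1,250 · Assembly: $950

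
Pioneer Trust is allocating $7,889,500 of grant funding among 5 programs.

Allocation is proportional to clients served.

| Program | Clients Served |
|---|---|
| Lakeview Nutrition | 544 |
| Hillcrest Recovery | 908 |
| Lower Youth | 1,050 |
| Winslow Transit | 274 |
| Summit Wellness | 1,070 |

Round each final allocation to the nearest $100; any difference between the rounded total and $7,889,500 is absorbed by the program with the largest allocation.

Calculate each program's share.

Lakeview Nutrition: $1,115,900; Hillcrest Recovery: $1,862,600; Lower Youth: $2,153,900; Winslow Transit: $562,100; Summit Wellness: $2,195,000

Total clients served = 3,846.
Proportional shares: Lakeview Nutrition 544/3,846 × $7,889,500 = 1,115,935.52; Hillcrest Recovery 908/3,846 × $7,889,500 = 1,862,627.67; Lower Youth 1,050/3,846 × $7,889,500 = 2,153,919.66; Winslow Transit 274/3,846 × $7,889,500 = 562,070.46; Summit Wellness 1,070/3,846 × $7,889,500 = 2,194,946.70.
At nearest $100: Lakeview Nutrition $1,115,900; Hillcrest Recovery $1,862,600; Lower Youth $2,153,900; Winslow Transit $562,100; Summit Wellness $2,194,900. Sum = $7,889,400.
Difference $7,889,500 − $7,889,400 = +$100 applied to largest allocation (Summit Wellness): Summit Wellness becomes $2,195,000.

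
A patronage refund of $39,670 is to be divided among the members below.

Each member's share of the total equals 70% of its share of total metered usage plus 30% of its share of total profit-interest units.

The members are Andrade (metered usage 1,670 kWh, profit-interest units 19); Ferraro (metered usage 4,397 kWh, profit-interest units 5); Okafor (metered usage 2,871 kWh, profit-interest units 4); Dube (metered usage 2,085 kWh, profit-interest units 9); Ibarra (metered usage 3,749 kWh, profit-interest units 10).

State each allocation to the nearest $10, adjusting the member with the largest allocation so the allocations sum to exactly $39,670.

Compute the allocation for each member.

Andrade: $7,950 · Ferraro: $9,530 · Okafor: $6,410 · Dube: $6,200 · Ibarra: $9,580

Metered usage total 14,772; profit-interest units total 47.
Blended shares (70% metered usage + 30% profit-interest units): Andrade 0.2004; Ferraro 0.2403; Okafor 0.1616; Dube 0.1562; Ibarra 0.2415.
Raw shares: Andrade 7,950.38; Ferraro 9,531.72; Okafor 6,409.87; Dube 6,198.38; Ibarra 9,579.65.
At nearest $10: Andrade $7,950; Ferraro $9,530; Okafor $6,410; Dube $6,200; Ibarra $9,580. Sum = $39,670.
Sum already equals the total — no adjustment.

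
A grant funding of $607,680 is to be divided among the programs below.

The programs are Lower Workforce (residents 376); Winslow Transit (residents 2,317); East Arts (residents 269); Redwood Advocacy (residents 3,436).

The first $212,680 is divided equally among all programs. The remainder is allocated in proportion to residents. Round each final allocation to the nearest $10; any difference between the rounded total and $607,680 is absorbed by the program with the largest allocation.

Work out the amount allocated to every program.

Lower Workforce: $76,380 · Winslow Transit: $196,220 · East Arts: $69,780 · Redwood Advocacy: $265,300

Equal tier: $212,680 ÷ 4 = $53,170 apiece.
Remainder $395,000 by residents (total 6,398): Lower Workforce 23,213.50 → $23,210; Winslow Transit 143,047.05 → $143,050; East Arts 16,607.53 → $16,610; Redwood Advocacy 212,131.92 → $212,130.
Totals: Lower Workforce $53,170 + $23,210 = $76,380; Winslow Transit $53,170 + $143,050 = $196,220; East Arts $53,170 + $16,610 = $69,780; Redwood Advocacy $53,170 + $212,130 = $265,300.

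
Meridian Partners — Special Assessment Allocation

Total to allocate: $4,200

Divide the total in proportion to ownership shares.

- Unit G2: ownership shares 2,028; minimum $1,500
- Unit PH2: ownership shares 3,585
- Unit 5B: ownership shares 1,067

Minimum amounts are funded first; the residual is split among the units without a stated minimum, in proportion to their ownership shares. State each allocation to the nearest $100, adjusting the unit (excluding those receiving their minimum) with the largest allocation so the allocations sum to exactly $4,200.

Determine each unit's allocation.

Unit G2: $1,500 | Unit PH2: $2,100 | Unit 5B: $600

Fund the minimums — Unit G2 $1,500. Remaining pool $2,700.
Remaining pool split over remaining ownership shares 4,652: Unit PH2 2,080.72 → $2,100; Unit 5B 619.28 → $600.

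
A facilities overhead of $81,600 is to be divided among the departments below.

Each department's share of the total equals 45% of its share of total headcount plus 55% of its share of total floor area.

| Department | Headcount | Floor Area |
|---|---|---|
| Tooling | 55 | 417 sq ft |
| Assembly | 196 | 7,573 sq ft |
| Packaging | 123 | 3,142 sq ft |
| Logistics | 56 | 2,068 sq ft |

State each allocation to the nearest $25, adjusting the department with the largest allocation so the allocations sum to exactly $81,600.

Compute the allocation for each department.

Tooling: $6,125 | Assembly: $42,475 | Packaging: $21,175 | Logistics: $11,825

Headcount total 430; floor area total 13,200.
Combined weights (45% headcount + 55% floor area): Tooling 0.0749; Assembly 0.5207; Packaging 0.2596; Logistics 0.1448.
Raw shares: Tooling 6,114.54; Assembly 42,485.69; Packaging 21,186.43; Logistics 11,813.34.
Rounded to nearest $25: Tooling $6,125; Assembly $42,475; Packaging $21,175; Logistics $11,825. Sum = $81,600.
Sum already equals the total — no adjustment.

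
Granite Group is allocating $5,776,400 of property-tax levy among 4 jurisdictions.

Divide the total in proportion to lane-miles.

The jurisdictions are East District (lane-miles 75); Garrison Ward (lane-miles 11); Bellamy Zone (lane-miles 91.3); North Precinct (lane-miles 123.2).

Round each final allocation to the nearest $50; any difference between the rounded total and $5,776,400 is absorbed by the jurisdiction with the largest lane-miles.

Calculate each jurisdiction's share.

Combined lane-miles = 300.5.
Raw shares: East District 75/300.5 × $5,776,400 = 1,441,697.17; Garrison Ward 11/300.5 × $5,776,400 = 211,448.92; Bellamy Zone 91.3/300.5 × $5,776,400 = 1,755,026.02; North Precinct 123.2/300.5 × $5,776,400 = 2,368,227.89.
At nearest $50: East District $1,441,700; Garrison Ward $211,450; Bellamy Zone $1,755,050; North Precinct $2,368,250. Sum = $5,776,450.
Difference $5,776,400 − $5,776,450 = −$50 applied to largest lane-miles (North Precinct): North Precinct becomes $2,368,200.

East District: $1,441,700 | Garrison Ward: $211,450 | Bellamy Zone: $1,755,050 | North Precinct: $2,368,200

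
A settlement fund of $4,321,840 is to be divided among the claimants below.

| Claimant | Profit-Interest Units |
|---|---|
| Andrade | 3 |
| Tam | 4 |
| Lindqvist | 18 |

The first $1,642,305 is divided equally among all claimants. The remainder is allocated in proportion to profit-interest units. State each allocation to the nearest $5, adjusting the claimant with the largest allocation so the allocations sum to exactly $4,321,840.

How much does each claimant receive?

First tranche $1,642,305 split equally: $547,435 each.
Remainder $2,679,535 by profit-interest units (total 25): Andrade 321,544.20 → $321,545; Tam 428,725.60 → $428,725; Lindqvist 1,929,265.20 → $1,929,265.
Totals: Andrade $547,435 + $321,545 = $868,980; Tam $547,435 + $428,725 = $976,160; Lindqvist $547,435 + $1,929,265 = $2,476,700.

Andrade: $868,980 · Tam: $976,160 · Lindqvist: $2,476,700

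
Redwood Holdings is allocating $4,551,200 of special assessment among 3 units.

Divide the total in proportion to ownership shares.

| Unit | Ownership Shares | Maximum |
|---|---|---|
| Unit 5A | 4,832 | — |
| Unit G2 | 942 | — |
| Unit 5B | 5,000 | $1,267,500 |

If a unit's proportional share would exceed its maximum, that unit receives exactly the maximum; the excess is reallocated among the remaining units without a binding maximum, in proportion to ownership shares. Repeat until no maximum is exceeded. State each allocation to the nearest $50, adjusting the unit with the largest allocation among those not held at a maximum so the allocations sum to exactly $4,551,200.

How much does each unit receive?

Unit 5A: $2,748,000; Unit G2: $535,700; Unit 5B: $1,267,500

Ownership shares total: 10,774.
Proportional shares (ignoring caps): Unit 5A 2,041,154.48; Unit G2 397,923.74; Unit 5B 2,112,121.77.
Held at cap: Unit 5B ($1,267,500); balance $3,283,700 reallocated over remaining ownership shares 5,774.
Redistributed shares: Unit 5A 2,747,980.33 → $2,748,000; Unit G2 535,719.67 → $535,700.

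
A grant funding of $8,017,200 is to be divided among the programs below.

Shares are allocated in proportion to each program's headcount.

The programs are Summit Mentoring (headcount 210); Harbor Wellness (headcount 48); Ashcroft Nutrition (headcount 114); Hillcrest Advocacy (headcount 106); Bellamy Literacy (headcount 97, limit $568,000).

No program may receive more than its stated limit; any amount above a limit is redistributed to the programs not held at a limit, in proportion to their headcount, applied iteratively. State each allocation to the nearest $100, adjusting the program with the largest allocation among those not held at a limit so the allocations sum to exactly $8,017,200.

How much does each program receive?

Total headcount = 575.
Proportional shares (ignoring caps): Summit Mentoring 2,928,020.87; Harbor Wellness 669,261.91; Ashcroft Nutrition 1,589,497.04; Hillcrest Advocacy 1,477,953.39; Bellamy Literacy 1,352,466.78.
Cap binds for Bellamy Literacy ($568,000); residual $7,449,200 reallocated over remaining headcount 478.
Shares after redistribution: Summit Mentoring 3,272,661.09 → $3,272,700; Harbor Wellness 748,036.82 → $748,000; Ashcroft Nutrition 1,776,587.45 → $1,776,600; Hillcrest Advocacy 1,651,914.64 → $1,651,900.

Summit Mentoring: $3,272,700; Harbor Wellness: $748,000; Ashcroft Nutrition: $1,776,600; Hillcrest Advocacy: $1,651,900; Bellamy Literacy: $568,000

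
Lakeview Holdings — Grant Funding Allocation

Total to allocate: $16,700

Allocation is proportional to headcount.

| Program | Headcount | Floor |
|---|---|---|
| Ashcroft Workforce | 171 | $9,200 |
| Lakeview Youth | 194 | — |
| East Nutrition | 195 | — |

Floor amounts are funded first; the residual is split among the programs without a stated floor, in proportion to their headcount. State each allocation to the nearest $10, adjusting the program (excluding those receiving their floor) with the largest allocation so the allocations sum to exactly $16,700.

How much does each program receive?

Minimums first: Ashcroft Workforce $9,200. Balance $7,500.
Balance split over remaining headcount 389: Lakeview Youth 3,740.36 → $3,740; East Nutrition 3,759.64 → $3,760.

Ashcroft Workforce: $9,200 | Lakeview Youth: $3,740 | East Nutrition: $3,760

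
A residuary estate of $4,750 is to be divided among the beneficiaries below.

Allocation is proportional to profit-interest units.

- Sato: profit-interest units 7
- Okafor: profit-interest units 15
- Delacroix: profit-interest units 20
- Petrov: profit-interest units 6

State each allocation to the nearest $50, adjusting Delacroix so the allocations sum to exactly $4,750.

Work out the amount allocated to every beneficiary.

Sato: $700; Okafor: $1,500; Delacroix: $1,950; Petrov: $600

Total profit-interest units = 48.
Raw shares: Sato 7/48 × $4,750 = 692.71; Okafor 15/48 × $4,750 = 1,484.38; Delacroix 20/48 × $4,750 = 1,979.17; Petrov 6/48 × $4,750 = 593.75.
At nearest $50: Sato $700; Okafor $1,500; Delacroix $2,000; Petrov $600. Sum = $4,800.
Difference $4,750 − $4,800 = −$50 applied to Delacroix: Delacroix becomes $1,950.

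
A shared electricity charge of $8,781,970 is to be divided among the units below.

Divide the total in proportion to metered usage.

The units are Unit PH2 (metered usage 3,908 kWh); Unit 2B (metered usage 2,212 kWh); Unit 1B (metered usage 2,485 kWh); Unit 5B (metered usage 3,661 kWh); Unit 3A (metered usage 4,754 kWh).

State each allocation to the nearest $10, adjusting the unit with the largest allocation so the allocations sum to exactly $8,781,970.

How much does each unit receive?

Metered usage total: 17,020.
Raw shares: Unit PH2 3,908/17,020 × $8,781,970 = 2,016,447.64; Unit 2B 2,212/17,020 × $8,781,970 = 1,141,346.51; Unit 1B 2,485/17,020 × $8,781,970 = 1,282,208.90; Unit 5B 3,661/17,020 × $8,781,970 = 1,889,000.72; Unit 3A 4,754/17,020 × $8,781,970 = 2,452,966.24.
Rounded to nearest $10: Unit PH2 $2,016,450; Unit 2B $1,141,350; Unit 1B $1,282,210; Unit 5B $1,889,000; Unit 3A $2,452,970. Sum = $8,781,980.
Difference $8,781,970 − $8,781,980 = −$10 applied to largest allocation (Unit 3A): Unit 3A becomes $2,452,960.

Unit PH2: $2,016,450; Unit 2B: $1,141,350; Unit 1B: $1,282,210; Unit 5B: $1,889,000; Unit 3A: $2,452,960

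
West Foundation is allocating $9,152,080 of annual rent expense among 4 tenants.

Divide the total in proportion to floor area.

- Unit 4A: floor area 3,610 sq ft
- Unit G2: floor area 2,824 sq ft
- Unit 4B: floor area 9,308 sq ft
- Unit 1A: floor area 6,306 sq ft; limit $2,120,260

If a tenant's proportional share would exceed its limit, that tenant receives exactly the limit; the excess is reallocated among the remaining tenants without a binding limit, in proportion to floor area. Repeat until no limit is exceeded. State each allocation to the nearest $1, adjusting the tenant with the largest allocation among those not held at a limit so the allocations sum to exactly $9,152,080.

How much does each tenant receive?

Combined floor area = 22,048.
Proportional shares (ignoring caps): Unit 4A 1,498,503.66; Unit G2 1,172,236.66; Unit 4B 3,863,731.89; Unit 1A 2,617,607.79.
Cap binds for Unit 1A ($2,120,260); balance $7,031,820 reallocated over remaining floor area 15,742.
Redistributed shares: Unit 4A 1,612,556.87 → $1,612,557; Unit G2 1,261,457.23 → $1,261,457; Unit 4B 4,157,805.91 → $4,157,806.

Unit 4A: $1,612,557; Unit G2: $1,261,457; Unit 4B: $4,157,806; Unit 1A: $2,120,260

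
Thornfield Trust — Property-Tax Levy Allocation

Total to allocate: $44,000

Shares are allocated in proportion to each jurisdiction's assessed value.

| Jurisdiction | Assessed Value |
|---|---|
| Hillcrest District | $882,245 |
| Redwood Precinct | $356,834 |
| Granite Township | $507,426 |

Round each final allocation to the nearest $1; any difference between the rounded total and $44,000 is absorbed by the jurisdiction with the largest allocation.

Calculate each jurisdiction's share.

Combined assessed value = 1,746,505.
Pro-rata amounts: Hillcrest District 882,245/1,746,505 × $44,000 = 22,226.55; Redwood Precinct 356,834/1,746,505 × $44,000 = 8,989.78; Granite Township 507,426/1,746,505 × $44,000 = 12,783.67.
After rounding ($1): Hillcrest District $22,227; Redwood Precinct $8,990; Granite Township $12,784. Sum = $44,001.
Difference $44,000 − $44,001 = −$1 applied to largest allocation (Hillcrest District): Hillcrest District becomes $22,226.

Hillcrest District: $22,226 · Redwood Precinct: $8,990 · Granite Township: $12,784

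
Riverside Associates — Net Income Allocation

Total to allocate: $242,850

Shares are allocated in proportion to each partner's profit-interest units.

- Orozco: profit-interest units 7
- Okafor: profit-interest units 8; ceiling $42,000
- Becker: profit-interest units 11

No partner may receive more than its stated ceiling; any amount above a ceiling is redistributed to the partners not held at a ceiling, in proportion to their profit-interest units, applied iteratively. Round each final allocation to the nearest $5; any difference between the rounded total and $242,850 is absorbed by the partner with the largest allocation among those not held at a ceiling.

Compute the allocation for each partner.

Orozco: $78,110; Okafor: $42,000; Becker: $122,740

Sum of profit-interest units: 26.
Pro-rata shares before constraints: Orozco 65,382.69; Okafor 74,723.08; Becker 102,744.23.
Held at cap: Okafor ($42,000); residual $200,850 reallocated over remaining profit-interest units 18.
Redistributed shares: Orozco 78,108.33 → $78,110; Becker 122,741.67 → $122,740.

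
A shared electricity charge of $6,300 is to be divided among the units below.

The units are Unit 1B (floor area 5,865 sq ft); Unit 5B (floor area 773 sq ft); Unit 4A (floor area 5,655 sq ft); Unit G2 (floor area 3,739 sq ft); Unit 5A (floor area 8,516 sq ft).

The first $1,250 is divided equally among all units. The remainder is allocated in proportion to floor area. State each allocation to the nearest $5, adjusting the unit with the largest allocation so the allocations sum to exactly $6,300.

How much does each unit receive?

Equal tier: $1,250 ÷ 5 = $250 apiece.
Remainder $5,050 by floor area (total 24,548): Unit 1B 1,206.54 → $1,205; Unit 5B 159.02 → $160; Unit 4A 1,163.34 → $1,165; Unit G2 769.18 → $770; Unit 5A 1,751.91 → $1,750.
Totals: Unit 1B $250 + $1,205 = $1,455; Unit 5B $250 + $160 = $410; Unit 4A $250 + $1,165 = $1,415; Unit G2 $250 + $770 = $1,020; Unit 5A $250 + $1,750 = $2,000.

Unit 1B: $1,455 · Unit 5B: $410 · Unit 4A: $1,415 · Unit G2: $1,020 · Unit 5A: $2,000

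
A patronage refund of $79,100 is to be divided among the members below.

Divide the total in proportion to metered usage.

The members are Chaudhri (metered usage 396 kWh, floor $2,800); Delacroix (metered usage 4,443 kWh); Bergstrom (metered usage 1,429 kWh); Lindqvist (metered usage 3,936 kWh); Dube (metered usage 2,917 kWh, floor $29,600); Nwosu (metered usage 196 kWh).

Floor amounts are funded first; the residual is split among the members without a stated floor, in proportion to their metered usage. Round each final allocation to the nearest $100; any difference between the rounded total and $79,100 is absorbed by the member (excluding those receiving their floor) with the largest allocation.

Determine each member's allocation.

Fund the minimums — Chaudhri $2,800; Dube $29,600. Balance $46,700.
Balance split over remaining metered usage 10,004: Delacroix 20,740.51 → $20,700; Bergstrom 6,670.76 → $6,700; Lindqvist 18,373.77 → $18,400; Nwosu 914.95 → $900.

Chaudhri: $2,800 · Delacroix: $20,700 · Bergstrom: $6,700 · Lindqvist: $18,400 · Dube: $29,600 · Nwosu: $900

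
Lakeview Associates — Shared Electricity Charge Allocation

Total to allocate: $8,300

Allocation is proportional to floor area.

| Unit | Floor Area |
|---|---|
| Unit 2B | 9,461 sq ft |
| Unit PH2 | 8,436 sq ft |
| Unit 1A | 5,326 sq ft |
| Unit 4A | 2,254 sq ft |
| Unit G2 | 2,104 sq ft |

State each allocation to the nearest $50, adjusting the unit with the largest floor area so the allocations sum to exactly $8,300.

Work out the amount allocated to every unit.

Unit 2B: $2,800; Unit PH2: $2,550; Unit 1A: $1,600; Unit 4A: $700; Unit G2: $650

Combined floor area = 9,461 + 8,436 + 5,326 + 2,254 + 2,104 = 27,581.
Pro-rata amounts: Unit 2B 2,847.12; Unit PH2 2,538.66; Unit 1A 1,602.76; Unit 4A 678.30; Unit G2 633.16.
After rounding ($50): Unit 2B $2,850; Unit PH2 $2,550; Unit 1A $1,600; Unit 4A $700; Unit G2 $650. Sum = $8,350.
Difference $8,300 − $8,350 = −$50 applied to largest floor area (Unit 2B): Unit 2B becomes $2,800.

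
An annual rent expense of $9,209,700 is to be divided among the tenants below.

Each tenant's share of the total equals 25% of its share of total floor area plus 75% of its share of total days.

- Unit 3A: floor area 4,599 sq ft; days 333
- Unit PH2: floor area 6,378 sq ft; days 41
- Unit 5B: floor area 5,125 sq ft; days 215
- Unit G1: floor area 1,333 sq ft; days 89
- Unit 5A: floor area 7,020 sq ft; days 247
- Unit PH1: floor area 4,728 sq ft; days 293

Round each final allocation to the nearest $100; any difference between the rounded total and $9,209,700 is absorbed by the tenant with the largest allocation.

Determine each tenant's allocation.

Unit 3A: $2,251,300 · Unit PH2: $735,700 · Unit 5B: $1,623,600 · Unit G1: $609,900 · Unit 5A: $1,954,600 · Unit PH1: $2,034,600

Totals — floor area 29,183, days 1,218.
Combined weights (25% floor area + 75% days): Unit 3A 0.2444; Unit PH2 0.0799; Unit 5B 0.1763; Unit G1 0.0662; Unit 5A 0.2122; Unit PH1 0.2209.
Proportional shares: Unit 3A 2,251,285.36; Unit PH2 735,710.25; Unit 5B 1,623,607.00; Unit G1 609,887.29; Unit 5A 1,954,587.04; Unit PH1 2,034,623.06.
At nearest $100: Unit 3A $2,251,300; Unit PH2 $735,700; Unit 5B $1,623,600; Unit G1 $609,900; Unit 5A $1,954,600; Unit PH1 $2,034,600. Sum = $9,209,700.
No rounding difference to absorb.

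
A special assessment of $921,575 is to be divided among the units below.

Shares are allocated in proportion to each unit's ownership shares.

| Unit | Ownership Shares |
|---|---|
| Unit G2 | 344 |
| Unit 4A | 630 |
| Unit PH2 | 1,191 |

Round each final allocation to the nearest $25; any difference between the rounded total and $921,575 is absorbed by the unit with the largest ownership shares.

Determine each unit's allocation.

Unit G2: $146,425 | Unit 4A: $268,175 | Unit PH2: $506,975

Total ownership shares = 344 + 630 + 1,191 = 2,165.
Unrounded shares: Unit G2 146,430.39; Unit 4A 268,171.94; Unit PH2 506,972.67.
Rounded to nearest $25: Unit G2 $146,425; Unit 4A $268,175; Unit PH2 $506,975. Sum = $921,575.
Sum already equals the total — no adjustment.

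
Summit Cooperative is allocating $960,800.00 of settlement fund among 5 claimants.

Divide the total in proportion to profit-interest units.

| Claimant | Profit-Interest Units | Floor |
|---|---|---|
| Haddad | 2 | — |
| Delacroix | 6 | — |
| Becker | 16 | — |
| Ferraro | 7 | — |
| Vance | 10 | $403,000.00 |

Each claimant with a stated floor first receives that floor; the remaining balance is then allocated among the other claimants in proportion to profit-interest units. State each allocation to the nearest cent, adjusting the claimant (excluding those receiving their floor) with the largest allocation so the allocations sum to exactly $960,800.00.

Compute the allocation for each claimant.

Haddad: $35,987.10 | Delacroix: $107,961.29 | Becker: $287,896.77 | Ferraro: $125,954.84 | Vance: $403,000.00

Guaranteed amounts: Vance $403,000.00. Remaining pool $557,800.00.
Remaining pool split over remaining profit-interest units 31: Haddad 35,987.0968 → $35,987.10; Delacroix 107,961.2903 → $107,961.29; Becker 287,896.7742 → $287,896.77; Ferraro 125,954.8387 → $125,954.84.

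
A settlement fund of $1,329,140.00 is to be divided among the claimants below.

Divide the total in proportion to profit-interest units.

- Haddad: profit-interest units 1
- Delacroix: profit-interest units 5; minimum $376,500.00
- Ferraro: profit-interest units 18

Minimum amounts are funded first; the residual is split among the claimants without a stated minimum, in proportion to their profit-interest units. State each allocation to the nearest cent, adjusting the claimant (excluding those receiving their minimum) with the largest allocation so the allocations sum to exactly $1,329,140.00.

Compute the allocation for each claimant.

Guaranteed amounts: Delacroix $376,500.00. Balance $952,640.00.
Balance split over remaining profit-interest units 19: Haddad 50,138.9474 → $50,138.95; Ferraro 902,501.0526 → $902,501.05.

Haddad: $50,138.95; Delacroix: $376,500.00; Ferraro: $902,501.05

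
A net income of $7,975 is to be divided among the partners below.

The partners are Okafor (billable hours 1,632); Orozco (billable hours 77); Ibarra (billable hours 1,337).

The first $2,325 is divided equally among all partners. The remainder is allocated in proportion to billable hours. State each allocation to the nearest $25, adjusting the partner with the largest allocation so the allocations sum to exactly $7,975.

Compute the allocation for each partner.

Okafor: $3,800 · Orozco: $925 · Ibarra: $3,250

$2,325 shared equally gives $775 per partner.
Remainder $5,650 by billable hours (total 3,046): Okafor 3,027.18 → $3,025; Orozco 142.83 → $150; Ibarra 2,479.99 → $2,475.
Totals: Okafor $775 + $3,025 = $3,800; Orozco $775 + $150 = $925; Ibarra $775 + $2,475 = $3,250.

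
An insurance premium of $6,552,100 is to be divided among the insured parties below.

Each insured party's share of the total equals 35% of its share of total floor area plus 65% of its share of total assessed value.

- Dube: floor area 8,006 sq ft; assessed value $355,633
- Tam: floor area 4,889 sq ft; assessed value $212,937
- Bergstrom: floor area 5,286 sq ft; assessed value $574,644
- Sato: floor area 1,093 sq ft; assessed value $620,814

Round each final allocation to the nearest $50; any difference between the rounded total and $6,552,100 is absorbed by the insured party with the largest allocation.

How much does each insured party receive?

Dube: $1,811,150; Tam: $1,095,800; Bergstrom: $2,016,300; Sato: $1,628,850

Floor area total 19,274; assessed value total 1,764,028.
Composite weights (35% floor area + 65% assessed value): Dube 0.2764; Tam 0.1672; Bergstrom 0.3077; Sato 0.2486.
Raw shares: Dube 1,811,159.04; Tam 1,095,787.34; Bergstrom 2,016,286.20; Sato 1,628,867.42.
At nearest $50: Dube $1,811,150; Tam $1,095,800; Bergstrom $2,016,300; Sato $1,628,850. Sum = $6,552,100.
No rounding difference to absorb.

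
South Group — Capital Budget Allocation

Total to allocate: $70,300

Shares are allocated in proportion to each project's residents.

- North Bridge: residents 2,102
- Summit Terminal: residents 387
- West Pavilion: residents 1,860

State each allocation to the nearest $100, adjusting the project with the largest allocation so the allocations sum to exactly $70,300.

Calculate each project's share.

Total residents = 4,349.
Raw shares: North Bridge 2,102/4,349 × $70,300 = 33,978.06; Summit Terminal 387/4,349 × $70,300 = 6,255.71; West Pavilion 1,860/4,349 × $70,300 = 30,066.22.
Rounded to nearest $100: North Bridge $34,000; Summit Terminal $6,300; West Pavilion $30,100. Sum = $70,400.
Difference $70,300 − $70,400 = −$100 applied to largest allocation (North Bridge): North Bridge becomes $33,900.

North Bridge: $33,900 | Summit Terminal: $6,300 | West Pavilion: $30,100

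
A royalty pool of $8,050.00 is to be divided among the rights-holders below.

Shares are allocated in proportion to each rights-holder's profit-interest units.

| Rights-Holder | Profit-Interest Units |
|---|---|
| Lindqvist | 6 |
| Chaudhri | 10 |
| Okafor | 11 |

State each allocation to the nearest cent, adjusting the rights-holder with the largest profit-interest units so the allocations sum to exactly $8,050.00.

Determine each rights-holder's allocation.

Profit-interest units total: 6 + 10 + 11 = 27.
Pro-rata amounts: Lindqvist 1,788.8889; Chaudhri 2,981.4815; Okafor 3,279.6296.
Rounded to nearest cent: Lindqvist $1,788.89; Chaudhri $2,981.48; Okafor $3,279.63. Sum = $8,050.00.
Rounded total matches; no reconciliation needed.

Lindqvist: $1,788.89; Chaudhri: $2,981.48; Okafor: $3,279.63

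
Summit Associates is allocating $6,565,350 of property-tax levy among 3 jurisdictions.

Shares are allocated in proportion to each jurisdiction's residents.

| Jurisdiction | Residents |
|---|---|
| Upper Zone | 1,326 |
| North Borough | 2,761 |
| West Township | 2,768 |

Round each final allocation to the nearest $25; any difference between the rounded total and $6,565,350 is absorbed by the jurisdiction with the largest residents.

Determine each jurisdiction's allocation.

Residents total: 1,326 + 2,761 + 2,768 = 6,855.
Unrounded shares: Upper Zone 1,269,971.42; North Borough 2,644,337.18; West Township 2,651,041.40.
After rounding ($25): Upper Zone $1,269,975; North Borough $2,644,325; West Township $2,651,050. Sum = $6,565,350.
Rounded total matches; no reconciliation needed.

Upper Zone: $1,269,975; North Borough: $2,644,325; West Township: $2,651,050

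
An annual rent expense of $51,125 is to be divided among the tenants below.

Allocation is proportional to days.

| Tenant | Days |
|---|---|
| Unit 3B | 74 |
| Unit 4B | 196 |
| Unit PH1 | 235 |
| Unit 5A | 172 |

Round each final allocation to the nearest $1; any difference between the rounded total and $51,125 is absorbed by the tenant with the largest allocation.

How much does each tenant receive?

Days total: 677.
Unrounded shares: Unit 3B 74/677 × $51,125 = 5,588.26; Unit 4B 196/677 × $51,125 = 14,801.33; Unit PH1 235/677 × $51,125 = 17,746.49; Unit 5A 172/677 × $51,125 = 12,988.92.
After rounding ($1): Unit 3B $5,588; Unit 4B $14,801; Unit PH1 $17,746; Unit 5A $12,989. Sum = $51,124.
Difference $51,125 − $51,124 = +$1 applied to largest allocation (Unit PH1): Unit PH1 becomes $17,747.

Unit 3B: $5,588 | Unit 4B: $14,801 | Unit PH1: $17,747 | Unit 5A: $12,989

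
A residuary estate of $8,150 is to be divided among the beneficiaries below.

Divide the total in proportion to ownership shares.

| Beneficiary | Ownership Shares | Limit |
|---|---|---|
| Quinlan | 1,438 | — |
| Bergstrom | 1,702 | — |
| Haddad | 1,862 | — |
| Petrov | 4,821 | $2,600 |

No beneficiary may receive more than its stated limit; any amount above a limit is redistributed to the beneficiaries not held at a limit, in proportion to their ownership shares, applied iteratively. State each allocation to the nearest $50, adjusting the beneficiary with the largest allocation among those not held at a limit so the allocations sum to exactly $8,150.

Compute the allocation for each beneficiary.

Combined ownership shares = 9,823.
Proportional shares (ignoring caps): Quinlan 1,193.09; Bergstrom 1,412.12; Haddad 1,544.87; Petrov 3,999.91.
Capped: Petrov ($2,600); balance $5,550 reallocated over remaining ownership shares 5,002.
Shares after redistribution: Quinlan 1,595.54 → $1,600; Bergstrom 1,888.46 → $1,900; Haddad 2,065.99 → $2,050.

Quinlan: $1,600 · Bergstrom: $1,900 · Haddad: $2,050 · Petrov: $2,600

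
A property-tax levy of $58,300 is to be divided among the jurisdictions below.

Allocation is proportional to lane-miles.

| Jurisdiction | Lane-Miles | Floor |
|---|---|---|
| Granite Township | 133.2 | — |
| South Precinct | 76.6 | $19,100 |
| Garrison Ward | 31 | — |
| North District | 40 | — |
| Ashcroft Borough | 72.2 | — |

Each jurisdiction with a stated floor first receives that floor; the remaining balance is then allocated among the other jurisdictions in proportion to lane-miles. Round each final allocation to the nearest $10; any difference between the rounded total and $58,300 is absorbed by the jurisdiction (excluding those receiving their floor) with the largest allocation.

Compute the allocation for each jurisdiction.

Granite Township: $18,890; South Precinct: $19,100; Garrison Ward: $4,400; North District: $5,670; Ashcroft Borough: $10,240

Fund the minimums — South Precinct $19,100. Residual $39,200.
Residual split over remaining lane-miles 276.4: Granite Township 18,890.88 → $18,890; Garrison Ward 4,396.53 → $4,400; North District 5,672.94 → $5,670; Ashcroft Borough 10,239.65 → $10,240.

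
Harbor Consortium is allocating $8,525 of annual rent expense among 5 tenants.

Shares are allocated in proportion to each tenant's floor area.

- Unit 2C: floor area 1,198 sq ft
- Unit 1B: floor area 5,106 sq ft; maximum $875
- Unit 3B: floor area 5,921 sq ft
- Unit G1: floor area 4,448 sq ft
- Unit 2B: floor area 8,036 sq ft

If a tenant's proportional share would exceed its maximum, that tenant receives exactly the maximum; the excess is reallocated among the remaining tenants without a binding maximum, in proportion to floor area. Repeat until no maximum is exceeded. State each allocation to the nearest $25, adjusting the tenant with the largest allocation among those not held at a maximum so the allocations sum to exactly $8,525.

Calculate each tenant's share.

Unit 2C: $475 | Unit 1B: $875 | Unit 3B: $2,300 | Unit G1: $1,725 | Unit 2B: $3,150

Sum of floor area: 24,709.
Proportional shares (ignoring caps): Unit 2C 413.33; Unit 1B 1,761.65; Unit 3B 2,042.84; Unit G1 1,534.63; Unit 2B 2,772.55.
Capped: Unit 1B ($875); remaining pool $7,650 reallocated over remaining floor area 19,603.
Remaining shares: Unit 2C 467.52 → $475; Unit 3B 2,310.65 → $2,300; Unit G1 1,735.82 → $1,725; Unit 2B 3,136.02 → $3,125.
Rounding difference +$25 applied to Unit 2B → $3,150.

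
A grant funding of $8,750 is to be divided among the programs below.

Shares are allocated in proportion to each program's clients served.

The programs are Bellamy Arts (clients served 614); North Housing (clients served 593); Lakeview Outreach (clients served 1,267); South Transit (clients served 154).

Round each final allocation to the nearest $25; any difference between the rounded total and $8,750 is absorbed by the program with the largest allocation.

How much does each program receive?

Total clients served = 2,628.
Raw shares: Bellamy Arts 614/2,628 × $8,750 = 2,044.33; North Housing 593/2,628 × $8,750 = 1,974.41; Lakeview Outreach 1,267/2,628 × $8,750 = 4,218.51; South Transit 154/2,628 × $8,750 = 512.75.
At nearest $25: Bellamy Arts $2,050; North Housing $1,975; Lakeview Outreach $4,225; South Transit $525. Sum = $8,775.
Difference $8,750 − $8,775 = −$25 applied to largest allocation (Lakeview Outreach): Lakeview Outreach becomes $4,200.

Bellamy Arts: $2,050 | North Housing: $1,975 | Lakeview Outreach: $4,200 | South Transit: $525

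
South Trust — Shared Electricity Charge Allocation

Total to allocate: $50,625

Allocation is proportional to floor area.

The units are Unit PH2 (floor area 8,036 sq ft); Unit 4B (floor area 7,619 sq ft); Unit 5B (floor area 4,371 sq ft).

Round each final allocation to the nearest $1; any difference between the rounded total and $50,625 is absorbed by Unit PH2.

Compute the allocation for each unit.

Floor area total: 20,026.
Unrounded shares: Unit PH2 8,036/20,026 × $50,625 = 20,314.72; Unit 4B 7,619/20,026 × $50,625 = 19,260.56; Unit 5B 4,371/20,026 × $50,625 = 11,049.73.
At nearest $1: Unit PH2 $20,315; Unit 4B $19,261; Unit 5B $11,050. Sum = $50,626.
Difference $50,625 − $50,626 = −$1 applied to Unit PH2: Unit PH2 becomes $20,314.

Unit PH2: $20,314; Unit 4B: $19,261; Unit 5B: $11,050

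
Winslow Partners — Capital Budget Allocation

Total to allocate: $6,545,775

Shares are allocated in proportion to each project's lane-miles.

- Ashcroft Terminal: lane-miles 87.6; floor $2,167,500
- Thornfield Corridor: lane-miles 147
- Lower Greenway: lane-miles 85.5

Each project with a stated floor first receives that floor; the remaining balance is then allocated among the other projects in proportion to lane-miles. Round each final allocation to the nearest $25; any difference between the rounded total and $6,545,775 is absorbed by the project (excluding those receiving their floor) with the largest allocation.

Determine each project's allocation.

Ashcroft Terminal: $2,167,500 | Thornfield Corridor: $2,768,200 | Lower Greenway: $1,610,075

Minimums first: Ashcroft Terminal $2,167,500. Remaining pool $4,378,275.
Remaining pool split over remaining lane-miles 232.5: Thornfield Corridor 2,768,199.68 → $2,768,200; Lower Greenway 1,610,075.32 → $1,610,075.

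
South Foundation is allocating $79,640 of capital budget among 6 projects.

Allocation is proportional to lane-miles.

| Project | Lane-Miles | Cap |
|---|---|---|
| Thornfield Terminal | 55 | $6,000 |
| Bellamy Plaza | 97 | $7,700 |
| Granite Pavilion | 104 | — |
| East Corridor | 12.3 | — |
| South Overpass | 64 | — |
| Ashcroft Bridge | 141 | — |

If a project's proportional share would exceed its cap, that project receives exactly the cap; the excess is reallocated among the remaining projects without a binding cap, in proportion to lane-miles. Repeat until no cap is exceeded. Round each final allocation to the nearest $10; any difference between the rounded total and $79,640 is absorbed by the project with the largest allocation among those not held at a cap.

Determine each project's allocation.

Lane-miles total: 473.3.
Pro-rata shares before constraints: Thornfield Terminal 9,254.60; Bellamy Plaza 16,321.74; Granite Pavilion 17,499.60; East Corridor 2,069.66; South Overpass 10,768.98; Ashcroft Bridge 23,725.42.
Cap binds for Thornfield Terminal ($6,000), Bellamy Plaza ($7,700); remaining pool $65,940 reallocated over remaining lane-miles 321.3.
Redistributed shares: Granite Pavilion 21,343.79 → $21,340; East Corridor 2,524.31 → $2,520; South Overpass 13,134.64 → $13,130; Ashcroft Bridge 28,937.25 → $28,940.
Rounding difference +$10 applied to Ashcroft Bridge → $28,950.

Thornfield Terminal: $6,000; Bellamy Plaza: $7,700; Granite Pavilion: $21,340; East Corridor: $2,520; South Overpass: $13,130; Ashcroft Bridge: $28,950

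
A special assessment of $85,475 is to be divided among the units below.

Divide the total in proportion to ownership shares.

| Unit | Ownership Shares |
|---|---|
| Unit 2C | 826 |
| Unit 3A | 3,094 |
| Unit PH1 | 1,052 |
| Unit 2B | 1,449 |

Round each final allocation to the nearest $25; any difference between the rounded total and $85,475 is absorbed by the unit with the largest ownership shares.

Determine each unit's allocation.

Unit 2C: $11,000 | Unit 3A: $41,175 | Unit PH1: $14,000 | Unit 2B: $19,300

Ownership shares total: 826 + 3,094 + 1,052 + 1,449 = 6,421.
Pro-rata amounts: Unit 2C 10,995.54; Unit 3A 41,186.68; Unit PH1 14,004.00; Unit 2B 19,288.78.
Rounded to nearest $25: Unit 2C $11,000; Unit 3A $41,175; Unit PH1 $14,000; Unit 2B $19,300. Sum = $85,475.
No rounding difference to absorb.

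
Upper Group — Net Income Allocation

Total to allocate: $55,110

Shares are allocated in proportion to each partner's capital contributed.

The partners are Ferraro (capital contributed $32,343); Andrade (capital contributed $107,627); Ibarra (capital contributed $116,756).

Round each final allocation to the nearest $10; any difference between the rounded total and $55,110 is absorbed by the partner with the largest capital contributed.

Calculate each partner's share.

Sum of capital contributed: 256,726.
Pro-rata amounts: Ferraro 32,343/256,726 × $55,110 = 6,942.90; Andrade 107,627/256,726 × $55,110 = 23,103.71; Ibarra 116,756/256,726 × $55,110 = 25,063.39.
At nearest $10: Ferraro $6,940; Andrade $23,100; Ibarra $25,060. Sum = $55,100.
Difference $55,110 − $55,100 = +$10 applied to largest capital contributed (Ibarra): Ibarra becomes $25,070.

Ferraro: $6,940 · Andrade: $23,100 · Ibarra: $25,070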